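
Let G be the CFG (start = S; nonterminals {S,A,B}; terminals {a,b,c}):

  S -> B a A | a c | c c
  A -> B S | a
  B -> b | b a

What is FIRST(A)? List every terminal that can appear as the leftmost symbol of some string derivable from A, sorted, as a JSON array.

FIRST sets, iterate to fixpoint:
iter 1:
  A via A→a: +{a}
  B via B→b: +{b}
  S via S→B a A: +{b}
  S via S→a c: +{a}
  S via S→c c: +{c}
  FIRST(S)={a,b,c}  FIRST(A)={a}  FIRST(B)={b}
iter 2:
  A via A→B S: +{b}
  FIRST(S)={a,b,c}  FIRST(A)={a,b}  FIRST(B)={b}
iter 3: done
  FIRST(S)={a,b,c}  FIRST(A)={a,b}  FIRST(B)={b}

FIRST(A) = ["a", "b"]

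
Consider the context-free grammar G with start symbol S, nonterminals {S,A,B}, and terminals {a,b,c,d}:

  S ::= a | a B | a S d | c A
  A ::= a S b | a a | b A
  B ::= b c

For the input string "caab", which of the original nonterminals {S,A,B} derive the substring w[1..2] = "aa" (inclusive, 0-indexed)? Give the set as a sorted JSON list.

CNF form of G:
  S -> T0 B | T0 X5 | T2 A | a
  A -> T0 T0 | T0 X4 | T1 A
  B -> T1 T2
  T0 -> a
  T1 -> b
  T2 -> c
  T3 -> d
  X4 -> S T1
  X5 -> S T3

CYK fill, restricted to cells inside w[1..2]:
  [1..1]={S,T0}  "a"  orig:{S}
  [2..2]={S,T0}  "a"  orig:{S}
  [1..2]={A}  "aa"

Original NTs in T[1,2] deriving "aa": ["A"]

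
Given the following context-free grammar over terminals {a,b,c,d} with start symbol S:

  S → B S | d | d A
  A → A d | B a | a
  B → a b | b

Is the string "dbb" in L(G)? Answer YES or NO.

Convert to CNF:
  S -> B S | T0 A | d
  A -> A T0 | B T1 | a
  B -> T1 T2 | b
  T0 -> d
  T1 -> a
  T2 -> b

CYK fill:
  [0..0]={S,T0}  "d"  orig:{S}
  [1..1]={B,T2}  "b"  orig:{B}
  [2..2]={B,T2}  "b"  orig:{B}
  [0..1]=∅  "db"
  [1..2]=∅  "bb"
  [0..2]=∅  "dbb"

S ∉ T[0,2] ⇒ NO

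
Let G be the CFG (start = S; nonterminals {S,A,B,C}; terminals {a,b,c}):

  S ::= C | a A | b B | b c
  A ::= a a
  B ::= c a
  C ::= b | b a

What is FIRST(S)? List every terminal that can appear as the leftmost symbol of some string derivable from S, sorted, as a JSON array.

Compute FIRST by fixpoint:
round 1:
  A via A→a a: +{a}
  B via B→c a: +{c}
  C via C→b: +{b}
  S via S→C: +{b}
  S via S→a A: +{a}
  FIRST(S)={a,b}  FIRST(A)={a}  FIRST(B)={c}  FIRST(C)={b}
round 2: (stable)
  FIRST(S)={a,b}  FIRST(A)={a}  FIRST(B)={c}  FIRST(C)={b}

FIRST(S) = ["a", "b"]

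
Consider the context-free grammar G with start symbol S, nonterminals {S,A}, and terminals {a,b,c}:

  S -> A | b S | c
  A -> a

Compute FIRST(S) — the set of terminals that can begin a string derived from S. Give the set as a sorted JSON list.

FIRST sets, iterate to fixpoint:
round 1:
  A via A→a: +{a}
  S via S→A: +{a}
  S via S→b S: +{b}
  S via S→c: +{c}
  FIRST[S]={a,b,c}  FIRST[A]={a}
round 2: done
  FIRST[S]={a,b,c}  FIRST[A]={a}

FIRST(S) = ["a", "b", "c"]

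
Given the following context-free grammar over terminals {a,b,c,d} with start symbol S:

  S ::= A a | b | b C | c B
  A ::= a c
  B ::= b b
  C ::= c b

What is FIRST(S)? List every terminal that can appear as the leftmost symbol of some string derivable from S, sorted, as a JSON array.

Compute FIRST by fixpoint:
iter 1:
  A via A→a c: +{a}
  B via B→b b: +{b}
  C via C→c b: +{c}
  S via S→A a: +{a}
  S via S→b: +{b}
  S via S→c B: +{c}
  FIRST[S]={a,b,c}  FIRST[A]={a}  FIRST[B]={b}  FIRST[C]={c}
iter 2: (no change)
  FIRST[S]={a,b,c}  FIRST[A]={a}  FIRST[B]={b}  FIRST[C]={c}

FIRST(S) = ["a", "b", "c"]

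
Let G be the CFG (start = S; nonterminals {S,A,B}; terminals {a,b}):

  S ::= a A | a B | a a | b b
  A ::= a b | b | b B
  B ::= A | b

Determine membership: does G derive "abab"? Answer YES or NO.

CNF form of G:
  S -> T0 A | T0 B | T0 T0 | T1 T1
  A -> T0 T1 | T1 B | b
  B -> T0 T1 | T1 B | b
  T0 -> a
  T1 -> b

CYK fill:
  [0..0]={T0}  "a"  orig:{}
  [1..1]={A,B,T1}  "b"  orig:{A,B}
  [2..2]={T0}  "a"  orig:{}
  [3..3]={A,B,T1}  "b"  orig:{A,B}
  [0..1]={A,B,S}  "ab"
  [1..2]=∅  "ba"
  [2..3]={A,B,S}  "ab"
  [0..2]=∅  "aba"
  [1..3]={A,B}  "bab"
  [0..3]={S}  "abab"

S ∈ T[0,3] ⇒ YES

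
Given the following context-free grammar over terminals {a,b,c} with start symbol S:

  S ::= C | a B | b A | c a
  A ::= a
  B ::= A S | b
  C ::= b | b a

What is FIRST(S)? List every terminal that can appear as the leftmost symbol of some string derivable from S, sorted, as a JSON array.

FIRST iteration:
iter 1:
  A via A→a: +{a}
  B via B→A S: +{a}
  B via B→b: +{b}
  C via C→b: +{b}
  S via S→C: +{b}
  S via S→a B: +{a}
  S via S→c a: +{c}
  FIRST(S)={a,b,c}  FIRST(A)={a}  FIRST(B)={a,b}  FIRST(C)={b}
iter 2: (no change)
  FIRST(S)={a,b,c}  FIRST(A)={a}  FIRST(B)={a,b}  FIRST(C)={b}

FIRST(S) = ["a", "b", "c"]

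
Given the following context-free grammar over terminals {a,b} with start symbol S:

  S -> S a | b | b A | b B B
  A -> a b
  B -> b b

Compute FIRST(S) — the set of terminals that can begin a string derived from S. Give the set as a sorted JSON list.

Compute FIRST by fixpoint:
iter 1:
  A via A→a b: +{a}
  B via B→b b: +{b}
  S via S→b: +{b}
  FIRST[S]={b}  FIRST[A]={a}  FIRST[B]={b}
iter 2: (no change)
  FIRST[S]={b}  FIRST[A]={a}  FIRST[B]={b}

FIRST(S) = ["b"]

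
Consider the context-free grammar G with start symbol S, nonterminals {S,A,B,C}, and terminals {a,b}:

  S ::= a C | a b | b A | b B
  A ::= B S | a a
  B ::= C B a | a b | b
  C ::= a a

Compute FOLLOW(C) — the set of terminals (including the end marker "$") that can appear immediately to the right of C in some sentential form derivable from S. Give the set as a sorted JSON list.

FIRST sets, iterate to fixpoint:
pass 1:
  A via A→a a: +{a}
  B via B→a b: +{a}
  B via B→b: +{b}
  C via C→a a: +{a}
  S via S→a C: +{a}
  S via S→b A: +{b}
  FIRST[S]={a,b}  FIRST[A]={a}  FIRST[B]={a,b}  FIRST[C]={a}
pass 2:
  A via A→B S: +{b}
  FIRST[S]={a,b}  FIRST[A]={a,b}  FIRST[B]={a,b}  FIRST[C]={a}
pass 3: (no change)
  FIRST[S]={a,b}  FIRST[A]={a,b}  FIRST[B]={a,b}  FIRST[C]={a}

FOLLOW sets:
seed FOLLOW(S) with $
[1]
  A→B S: FOLLOW(B) ⊇ FIRST(S) = {a,b}; new: +{a,b}
  B→C B a: FOLLOW(C) ⊇ FIRST(B) = {a,b}; new: +{a,b}
  S→a C: FOLLOW(C) ⊇ FOLLOW(S) ⊇ {$}; new: +{$}
  S→b A: FOLLOW(A) ⊇ FOLLOW(S) ⊇ {$}; new: +{$}
  S→b B: FOLLOW(B) ⊇ FOLLOW(S) ⊇ {$}; new: +{$}
  S: {$}  A: {$}  B: {$,a,b}  C: {$,a,b}
[2] (stable)
  S: {$}  A: {$}  B: {$,a,b}  C: {$,a,b}

FOLLOW(C) = ["$", "a", "b"]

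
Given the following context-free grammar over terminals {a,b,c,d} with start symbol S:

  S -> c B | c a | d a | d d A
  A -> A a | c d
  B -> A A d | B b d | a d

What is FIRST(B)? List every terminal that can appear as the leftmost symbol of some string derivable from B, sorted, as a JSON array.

Compute FIRST by fixpoint:
[1]
  A via A→c d: +{c}
  B via B→A A d: +{c}
  B via B→a d: +{a}
  S via S→c B: +{c}
  S via S→d a: +{d}
  FIRST(S)={c,d}  FIRST(A)={c}  FIRST(B)={a,c}
[2] — fixpoint
  FIRST(S)={c,d}  FIRST(A)={c}  FIRST(B)={a,c}

FIRST(B) = ["a", "c"]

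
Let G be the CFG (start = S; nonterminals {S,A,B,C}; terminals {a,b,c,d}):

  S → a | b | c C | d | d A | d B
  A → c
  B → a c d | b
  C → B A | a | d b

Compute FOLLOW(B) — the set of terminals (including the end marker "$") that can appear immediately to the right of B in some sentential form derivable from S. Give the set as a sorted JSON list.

FIRST sets, iterate to fixpoint:
iter 1:
  A via A→c: +{c}
  B via B→a c d: +{a}
  B via B→b: +{b}
  C via C→B A: +{a,b}
  C via C→d b: +{d}
  S via S→a: +{a}
  S via S→b: +{b}
  S via S→c C: +{c}
  S via S→d: +{d}
  FIRST[S]={a,b,c,d}  FIRST[A]={c}  FIRST[B]={a,b}  FIRST[C]={a,b,d}
iter 2: (stable)
  FIRST[S]={a,b,c,d}  FIRST[A]={c}  FIRST[B]={a,b}  FIRST[C]={a,b,d}

Compute FOLLOW by fixpoint:
FOLLOW(S) := {$}
pass 1:
  C→B A: FOLLOW(B) ⊇ FIRST(A) = {c}; new: +{c}
  S→c C: FOLLOW(C) ⊇ FOLLOW(S) ⊇ {$}; new: +{$}
  S→d A: FOLLOW(A) ⊇ FOLLOW(S) ⊇ {$}; new: +{$}
  S→d B: FOLLOW(B) ⊇ FOLLOW(S) ⊇ {$}; new: +{$}
  FOLLOW(S)={$}  FOLLOW(A)={$}  FOLLOW(B)={$,c}  FOLLOW(C)={$}
pass 2: (no change)
  FOLLOW(S)={$}  FOLLOW(A)={$}  FOLLOW(B)={$,c}  FOLLOW(C)={$}

FOLLOW(B) = ["$", "c"]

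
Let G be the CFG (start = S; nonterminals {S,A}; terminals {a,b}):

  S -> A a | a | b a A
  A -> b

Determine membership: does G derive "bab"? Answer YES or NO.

Convert to CNF:
  S -> A T0 | T1 X2 | a
  A -> b
  T0 -> a
  T1 -> b
  X2 -> T0 A

Fill CYK table bottom-up:
  cell(0,0) b: {A,T1}  orig:{A}
  cell(1,1) a: {S,T0}  orig:{S}
  cell(2,2) b: {A,T1}  orig:{A}
  cell(0,1) ba: {S}
  cell(1,2) ab: {X2}  orig:{}
  cell(0,2) bab: {S}

S ∈ T[0,2] ⇒ YES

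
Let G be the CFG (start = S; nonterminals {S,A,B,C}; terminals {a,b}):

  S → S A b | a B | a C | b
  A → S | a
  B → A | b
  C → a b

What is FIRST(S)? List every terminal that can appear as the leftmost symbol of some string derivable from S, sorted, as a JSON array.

FIRST iteration:
iter 1:
  A via A→a: +{a}
  B via B→A: +{a}
  B via B→b: +{b}
  C via C→a b: +{a}
  S via S→a B: +{a}
  S via S→b: +{b}
  FIRST[S]={a,b}  FIRST[A]={a}  FIRST[B]={a,b}  FIRST[C]={a}
iter 2:
  A via A→S: +{b}
  FIRST[S]={a,b}  FIRST[A]={a,b}  FIRST[B]={a,b}  FIRST[C]={a}
iter 3: done
  FIRST[S]={a,b}  FIRST[A]={a,b}  FIRST[B]={a,b}  FIRST[C]={a}

FIRST(S) = ["a", "b"]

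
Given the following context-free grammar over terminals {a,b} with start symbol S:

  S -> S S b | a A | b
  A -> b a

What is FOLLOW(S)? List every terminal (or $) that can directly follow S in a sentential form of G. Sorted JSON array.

FIRST sets, iterate to fixpoint:
iter 1:
  A via A→b a: +{b}
  S via S→a A: +{a}
  S via S→b: +{b}
  S: {a,b}  A: {b}
iter 2: done
  S: {a,b}  A: {b}

Compute FOLLOW by fixpoint:
initialize: $ ∈ FOLLOW(S)
[1]
  S→S S b: FOLLOW(S) ⊇ FIRST(S) = {a,b}; new: +{a,b}
  S→a A: FOLLOW(A) ⊇ FOLLOW(S) ⊇ {$,a,b}; new: +{$,a,b}
  S: {$,a,b}  A: {$,a,b}
[2] (stable)
  S: {$,a,b}  A: {$,a,b}

FOLLOW(S) = ["$", "a", "b"]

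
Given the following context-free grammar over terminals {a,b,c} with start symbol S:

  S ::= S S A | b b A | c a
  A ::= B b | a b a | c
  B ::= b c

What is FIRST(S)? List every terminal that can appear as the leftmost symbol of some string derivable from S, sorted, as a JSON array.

FIRST sets, iterate to fixpoint:
pass 1:
  A via A→a b a: +{a}
  A via A→c: +{c}
  B via B→b c: +{b}
  S via S→b b A: +{b}
  S via S→c a: +{c}
  FIRST(S)={b,c}  FIRST(A)={a,c}  FIRST(B)={b}
pass 2:
  A via A→B b: +{b}
  FIRST(S)={b,c}  FIRST(A)={a,b,c}  FIRST(B)={b}
pass 3: (stable)
  FIRST(S)={b,c}  FIRST(A)={a,b,c}  FIRST(B)={b}

FIRST(S) = ["b", "c"]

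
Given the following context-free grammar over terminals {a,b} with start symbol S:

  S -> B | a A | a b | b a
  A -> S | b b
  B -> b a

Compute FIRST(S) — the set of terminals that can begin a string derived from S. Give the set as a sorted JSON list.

FIRST iteration:
pass 1:
  A via A→b b: +{b}
  B via B→b a: +{b}
  S via S→B: +{b}
  S via S→a A: +{a}
  S: {a,b}  A: {b}  B: {b}
pass 2:
  A via A→S: +{a}
  S: {a,b}  A: {a,b}  B: {b}
pass 3: (stable)
  S: {a,b}  A: {a,b}  B: {b}

FIRST(S) = ["a", "b"]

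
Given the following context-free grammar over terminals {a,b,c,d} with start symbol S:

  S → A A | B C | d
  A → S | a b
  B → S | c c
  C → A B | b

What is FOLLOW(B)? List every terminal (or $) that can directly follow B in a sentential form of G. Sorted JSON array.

FIRST sets, iterate to fixpoint:
pass 1:
  A via A→a b: +{a}
  B via B→c c: +{c}
  C via C→A B: +{a}
  C via C→b: +{b}
  S via S→A A: +{a}
  S via S→B C: +{c}
  S via S→d: +{d}
  S: {a,c,d}  A: {a}  B: {c}  C: {a,b}
pass 2:
  A via A→S: +{c,d}
  B via B→S: +{a,d}
  C via C→A B: +{c,d}
  S: {a,c,d}  A: {a,c,d}  B: {a,c,d}  C: {a,b,c,d}
pass 3: (no change)
  S: {a,c,d}  A: {a,c,d}  B: {a,c,d}  C: {a,b,c,d}

FOLLOW iteration:
FOLLOW(S) := {$}
pass 1:
  C→A B: FOLLOW(A) ⊇ FIRST(B) = {a,c,d}; new: +{a,c,d}
  S→A A: FOLLOW(A) ⊇ FOLLOW(S) ⊇ {$}; new: +{$}
  S→B C: FOLLOW(B) ⊇ FIRST(C) = {a,b,c,d}; new: +{a,b,c,d}
  S→B C: FOLLOW(C) ⊇ FOLLOW(S) ⊇ {$}; new: +{$}
  S: {$}  A: {$,a,c,d}  B: {a,b,c,d}  C: {$}
pass 2:
  A→S: FOLLOW(S) ⊇ FOLLOW(A) ⊇ {$,a,c,d}; new: +{a,c,d}
  B→S: FOLLOW(S) ⊇ FOLLOW(B) ⊇ {a,b,c,d}; new: +{b}
  C→A B: FOLLOW(B) ⊇ FOLLOW(C) ⊇ {$}; new: +{$}
  S→A A: FOLLOW(A) ⊇ FOLLOW(S) ⊇ {$,a,b,c,d}; new: +{b}
  S→B C: FOLLOW(C) ⊇ FOLLOW(S) ⊇ {$,a,b,c,d}; new: +{a,b,c,d}
  S: {$,a,b,c,d}  A: {$,a,b,c,d}  B: {$,a,b,c,d}  C: {$,a,b,c,d}
pass 3: — fixpoint
  S: {$,a,b,c,d}  A: {$,a,b,c,d}  B: {$,a,b,c,d}  C: {$,a,b,c,d}

FOLLOW(B) = ["$", "a", "b", "c", "d"]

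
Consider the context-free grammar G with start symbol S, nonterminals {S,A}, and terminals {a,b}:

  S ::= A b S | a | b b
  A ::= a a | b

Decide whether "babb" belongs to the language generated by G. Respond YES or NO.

Convert to CNF:
  S -> A X2 | T1 T1 | a
  A -> T0 T0 | b
  T0 -> a
  T1 -> b
  X2 -> T1 S

CYK fill:
  T[0,0] 'b' = {A,T1}  orig:{A}
  T[1,1] 'a' = {S,T0}  orig:{S}
  T[2,2] 'b' = {A,T1}  orig:{A}
  T[3,3] 'b' = {A,T1}  orig:{A}
  T[0,1] 'ba' = {X2}  orig:{}
  T[1,2] 'ab' = ∅
  T[2,3] 'bb' = {S}
  T[0,2] 'bab' = ∅
  T[1,3] 'abb' = ∅
  T[0,3] 'babb' = ∅

S ∉ T[0,3] ⇒ NO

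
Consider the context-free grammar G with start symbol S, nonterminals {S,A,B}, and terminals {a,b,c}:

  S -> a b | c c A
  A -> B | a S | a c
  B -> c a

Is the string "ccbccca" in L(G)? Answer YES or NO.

Convert to CNF:
  S -> T0 T2 | T1 X3
  A -> T0 S | T0 T1 | T1 T0
  B -> T1 T0
  T0 -> a
  T1 -> c
  T2 -> b
  X3 -> T1 A

CYK table (by increasing span):
  T[0,0] 'c' = {T1}  orig:{}
  T[1,1] 'c' = {T1}  orig:{}
  T[2,2] 'b' = {T2}  orig:{}
  T[3,3] 'c' = {T1}  orig:{}
  T[4,4] 'c' = {T1}  orig:{}
  T[5,5] 'c' = {T1}  orig:{}
  T[6,6] 'a' = {T0}  orig:{}
  T[0,1] 'cc' = ∅
  T[1,2] 'cb' = ∅
  T[2,3] 'bc' = ∅
  T[3,4] 'cc' = ∅
  T[4,5] 'cc' = ∅
  T[5,6] 'ca' = {A,B}
  T[0,2] 'ccb' = ∅
  T[1,3] 'cbc' = ∅
  T[2,4] 'bcc' = ∅
  T[3,5] 'ccc' = ∅
  T[4,6] 'cca' = {X3}  orig:{}
  T[0,3] 'ccbc' = ∅
  T[1,4] 'cbcc' = ∅
  T[2,5] 'bccc' = ∅
  T[3,6] 'ccca' = {S}
  T[0,4] 'ccbcc' = ∅
  T[1,5] 'cbccc' = ∅
  T[2,6] 'bccca' = ∅
  T[0,5] 'ccbccc' = ∅
  T[1,6] 'cbccca' = ∅
  T[0,6] 'ccbccca' = ∅

S ∉ T[0,6] ⇒ NO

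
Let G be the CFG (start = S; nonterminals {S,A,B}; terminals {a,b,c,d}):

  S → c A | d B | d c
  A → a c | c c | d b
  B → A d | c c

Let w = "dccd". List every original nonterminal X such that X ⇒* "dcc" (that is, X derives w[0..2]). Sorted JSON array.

CNF form of G:
  S -> T1 A | T2 B | T2 T1
  A -> T0 T1 | T1 T1 | T2 T3
  B -> A T2 | T1 T1
  T0 -> a
  T1 -> c
  T2 -> d
  T3 -> b

CYK table (by increasing span) (cells [i..j] with 0 ≤ i ≤ j ≤ 2 only):
  T[0,0] 'd' = {T2}  orig:{}
  T[1,1] 'c' = {T1}  orig:{}
  T[2,2] 'c' = {T1}  orig:{}
  T[0,1] 'dc' = {S}
  T[1,2] 'cc' = {A,B}
  T[0,2] 'dcc' = {S}

Original NTs in T[0,2] deriving "dcc": ["S"]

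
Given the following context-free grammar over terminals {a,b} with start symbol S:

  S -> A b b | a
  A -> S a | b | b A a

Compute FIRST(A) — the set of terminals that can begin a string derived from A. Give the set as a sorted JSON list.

Compute FIRST by fixpoint:
pass 1:
  A via A→b: +{b}
  S via S→A b b: +{b}
  S via S→a: +{a}
  FIRST[S]={a,b}  FIRST[A]={b}
pass 2:
  A via A→S a: +{a}
  FIRST[S]={a,b}  FIRST[A]={a,b}
pass 3: (no change)
  FIRST[S]={a,b}  FIRST[A]={a,b}

FIRST(A) = ["a", "b"]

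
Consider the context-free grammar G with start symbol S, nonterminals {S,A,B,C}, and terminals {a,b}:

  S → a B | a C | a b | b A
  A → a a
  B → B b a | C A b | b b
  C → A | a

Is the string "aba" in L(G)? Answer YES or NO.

Convert to CNF:
  S -> T0 B | T0 C | T0 T1 | T1 A
  A -> T0 T0
  B -> B X2 | C X3 | T1 T1
  C -> T0 T0 | a
  T0 -> a
  T1 -> b
  X2 -> T1 T0
  X3 -> A T1

CYK fill:
  [0..0]={C,T0}  "a"  orig:{C}
  [1..1]={T1}  "b"  orig:{}
  [2..2]={C,T0}  "a"  orig:{C}
  [0..1]={S}  "ab"
  [1..2]={X2}  "ba"  orig:{}
  [0..2]=∅  "aba"

S ∉ T[0,2] ⇒ NO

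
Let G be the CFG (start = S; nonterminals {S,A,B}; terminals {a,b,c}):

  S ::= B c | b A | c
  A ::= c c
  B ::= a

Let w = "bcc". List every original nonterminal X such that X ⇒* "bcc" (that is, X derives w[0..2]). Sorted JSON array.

Convert to CNF:
  S -> B T0 | T1 A | c
  A -> T0 T0
  B -> a
  T0 -> c
  T1 -> b

CYK table (by increasing span), restricted to cells inside w[0..2]:
  T[0,0] 'b' = {T1}  orig:{}
  T[1,1] 'c' = {S,T0}  orig:{S}
  T[2,2] 'c' = {S,T0}  orig:{S}
  T[0,1] 'bc' = ∅
  T[1,2] 'cc' = {A}
  T[0,2] 'bcc' = {S}

Original NTs in T[0,2] deriving "bcc": ["S"]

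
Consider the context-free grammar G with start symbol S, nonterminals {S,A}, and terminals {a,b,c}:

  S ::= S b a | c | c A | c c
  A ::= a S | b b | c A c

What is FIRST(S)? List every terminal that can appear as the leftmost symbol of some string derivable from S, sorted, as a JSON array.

Compute FIRST by fixpoint:
pass 1:
  A via A→a S: +{a}
  A via A→b b: +{b}
  A via A→c A c: +{c}
  S via S→c: +{c}
  FIRST(S)={c}  FIRST(A)={a,b,c}
pass 2: done
  FIRST(S)={c}  FIRST(A)={a,b,c}

FIRST(S) = ["c"]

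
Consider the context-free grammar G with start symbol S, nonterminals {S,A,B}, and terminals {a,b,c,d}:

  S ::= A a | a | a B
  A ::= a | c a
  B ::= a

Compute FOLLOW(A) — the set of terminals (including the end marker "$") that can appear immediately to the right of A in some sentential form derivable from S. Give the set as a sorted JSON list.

FIRST iteration:
iter 1:
  A via A→a: +{a}
  A via A→c a: +{c}
  B via B→a: +{a}
  S via S→A a: +{a,c}
  FIRST[S]={a,c}  FIRST[A]={a,c}  FIRST[B]={a}
iter 2: (no change)
  FIRST[S]={a,c}  FIRST[A]={a,c}  FIRST[B]={a}

Compute FOLLOW by fixpoint:
seed FOLLOW(S) with $
round 1:
  S→A a: FOLLOW(A) ⊇ FIRST(a) = {a}; new: +{a}
  S→a B: FOLLOW(B) ⊇ FOLLOW(S) ⊇ {$}; new: +{$}
  FOLLOW[S]={$}  FOLLOW[A]={a}  FOLLOW[B]={$}
round 2: (stable)
  FOLLOW[S]={$}  FOLLOW[A]={a}  FOLLOW[B]={$}

FOLLOW(A) = ["a"]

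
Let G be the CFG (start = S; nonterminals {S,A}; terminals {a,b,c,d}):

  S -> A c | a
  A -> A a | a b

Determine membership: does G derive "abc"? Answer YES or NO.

Convert to CNF:
  S -> A T2 | a
  A -> A T0 | T0 T1
  T0 -> a
  T1 -> b
  T2 -> c

Fill CYK table bottom-up:
  cell(0,0) a: {S,T0}  orig:{S}
  cell(1,1) b: {T1}  orig:{}
  cell(2,2) c: {T2}  orig:{}
  cell(0,1) ab: {A}
  cell(1,2) bc: ∅
  cell(0,2) abc: {S}

S ∈ T[0,2] ⇒ YES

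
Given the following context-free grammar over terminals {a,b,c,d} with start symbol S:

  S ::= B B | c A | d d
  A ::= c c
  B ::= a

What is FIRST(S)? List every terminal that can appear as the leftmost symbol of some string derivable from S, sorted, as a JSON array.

FIRST iteration:
round 1:
  A via A→c c: +{c}
  B via B→a: +{a}
  S via S→B B: +{a}
  S via S→c A: +{c}
  S via S→d d: +{d}
  S: {a,c,d}  A: {c}  B: {a}
round 2: done
  S: {a,c,d}  A: {c}  B: {a}

FIRST(S) = ["a", "c", "d"]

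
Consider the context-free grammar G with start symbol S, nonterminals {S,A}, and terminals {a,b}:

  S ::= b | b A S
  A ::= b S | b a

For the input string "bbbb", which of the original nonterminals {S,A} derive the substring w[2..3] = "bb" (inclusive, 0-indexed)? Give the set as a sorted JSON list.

CNF form of G:
  S -> T0 X2 | b
  A -> T0 S | T0 T1
  T0 -> b
  T1 -> a
  X2 -> A S

CYK fill — only the sub-triangle for w[2..3]:
  T[2,2] 'b' = {S,T0}  orig:{S}
  T[3,3] 'b' = {S,T0}  orig:{S}
  T[2,3] 'bb' = {A}

Original NTs in T[2,3] deriving "bb": ["A"]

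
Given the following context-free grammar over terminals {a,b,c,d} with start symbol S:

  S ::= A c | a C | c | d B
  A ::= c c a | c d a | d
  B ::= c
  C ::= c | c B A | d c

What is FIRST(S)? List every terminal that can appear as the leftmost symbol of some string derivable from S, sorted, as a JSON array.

FIRST iteration:
iter 1:
  A via A→c c a: +{c}
  A via A→d: +{d}
  B via B→c: +{c}
  C via C→c: +{c}
  C via C→d c: +{d}
  S via S→A c: +{c,d}
  S via S→a C: +{a}
  S: {a,c,d}  A: {c,d}  B: {c}  C: {c,d}
iter 2: done
  S: {a,c,d}  A: {c,d}  B: {c}  C: {c,d}

FIRST(S) = ["a", "c", "d"]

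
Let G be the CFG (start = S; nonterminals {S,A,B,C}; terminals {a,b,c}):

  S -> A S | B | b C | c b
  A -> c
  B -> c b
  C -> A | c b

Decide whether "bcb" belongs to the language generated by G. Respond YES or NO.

CNF form of G:
  S -> A S | T0 T1 | T1 C
  A -> c
  B -> T0 T1
  C -> T0 T1 | c
  T0 -> c
  T1 -> b

CYK table (by increasing span):
  cell(0,0) b: {T1}  orig:{}
  cell(1,1) c: {A,C,T0}  orig:{A,C}
  cell(2,2) b: {T1}  orig:{}
  cell(0,1) bc: {S}
  cell(1,2) cb: {B,C,S}
  cell(0,2) bcb: {S}

S ∈ T[0,2] ⇒ YES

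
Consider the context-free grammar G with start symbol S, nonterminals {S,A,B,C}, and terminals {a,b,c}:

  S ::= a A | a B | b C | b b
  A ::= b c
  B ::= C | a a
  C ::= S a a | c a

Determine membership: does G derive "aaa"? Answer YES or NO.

Convert to CNF:
  S -> T0 C | T0 T0 | T2 A | T2 B
  A -> T0 T1
  B -> S X3 | T1 T2 | T2 T2
  C -> S X4 | T1 T2
  T0 -> b
  T1 -> c
  T2 -> a
  X3 -> T2 T2
  X4 -> T2 T2

CYK table (by increasing span):
  [0..0]={T2}  "a"  orig:{}
  [1..1]={T2}  "a"  orig:{}
  [2..2]={T2}  "a"  orig:{}
  [0..1]={B,X3,X4}  "aa"  orig:{B}
  [1..2]={B,X3,X4}  "aa"  orig:{B}
  [0..2]={S}  "aaa"

S ∈ T[0,2] ⇒ YES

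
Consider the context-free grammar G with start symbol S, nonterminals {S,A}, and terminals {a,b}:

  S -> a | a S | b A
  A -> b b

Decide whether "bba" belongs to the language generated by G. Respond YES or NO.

Convert to CNF:
  S -> T0 A | T1 S | a
  A -> T0 T0
  T0 -> b
  T1 -> a

Fill CYK table bottom-up:
  cell(0,0) b: {T0}  orig:{}
  cell(1,1) b: {T0}  orig:{}
  cell(2,2) a: {S,T1}  orig:{S}
  cell(0,1) bb: {A}
  cell(1,2) ba: ∅
  cell(0,2) bba: ∅

S ∉ T[0,2] ⇒ NO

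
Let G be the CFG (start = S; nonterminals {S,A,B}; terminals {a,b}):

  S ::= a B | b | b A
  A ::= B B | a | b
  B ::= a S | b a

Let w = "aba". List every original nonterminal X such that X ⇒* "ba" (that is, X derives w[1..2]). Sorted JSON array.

CNF form of G:
  S -> T0 B | T1 A | b
  A -> B B | a | b
  B -> T0 S | T1 T0
  T0 -> a
  T1 -> b

CYK fill (cells [i..j] with 1 ≤ i ≤ j ≤ 2 only):
  [1..1]={A,S,T1}  "b"  orig:{A,S}
  [2..2]={A,T0}  "a"  orig:{A}
  [1..2]={B,S}  "ba"

Original NTs in T[1,2] deriving "ba": ["B", "S"]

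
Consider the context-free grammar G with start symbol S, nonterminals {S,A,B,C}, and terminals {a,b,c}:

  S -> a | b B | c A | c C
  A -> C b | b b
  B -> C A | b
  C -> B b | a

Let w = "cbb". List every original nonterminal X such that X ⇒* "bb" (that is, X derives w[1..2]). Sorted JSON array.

CNF form of G:
  S -> T0 B | T1 A | T1 C | a
  A -> C T0 | T0 T0
  B -> C A | b
  C -> B T0 | a
  T0 -> b
  T1 -> c

CYK table (by increasing span) (cells [i..j] with 1 ≤ i ≤ j ≤ 2 only):
  [1..1]={B,T0}  "b"  orig:{B}
  [2..2]={B,T0}  "b"  orig:{B}
  [1..2]={A,C,S}  "bb"

Original NTs in T[1,2] deriving "bb": ["A", "C", "S"]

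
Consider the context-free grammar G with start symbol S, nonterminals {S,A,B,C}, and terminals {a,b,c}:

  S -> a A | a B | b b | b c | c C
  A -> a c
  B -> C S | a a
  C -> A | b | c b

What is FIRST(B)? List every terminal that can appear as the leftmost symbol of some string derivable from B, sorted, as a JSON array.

FIRST iteration:
pass 1:
  A via A→a c: +{a}
  B via B→a a: +{a}
  C via C→A: +{a}
  C via C→b: +{b}
  C via C→c b: +{c}
  S via S→a A: +{a}
  S via S→b b: +{b}
  S via S→c C: +{c}
  S: {a,b,c}  A: {a}  B: {a}  C: {a,b,c}
pass 2:
  B via B→C S: +{b,c}
  S: {a,b,c}  A: {a}  B: {a,b,c}  C: {a,b,c}
pass 3: (no change)
  S: {a,b,c}  A: {a}  B: {a,b,c}  C: {a,b,c}

FIRST(B) = ["a", "b", "c"]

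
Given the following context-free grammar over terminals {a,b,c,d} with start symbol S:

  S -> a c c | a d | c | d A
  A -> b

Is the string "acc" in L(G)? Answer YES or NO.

Convert to CNF:
  S -> T0 T2 | T0 X3 | T2 A | c
  A -> b
  T0 -> a
  T1 -> c
  T2 -> d
  X3 -> T1 T1

CYK table (by increasing span):
  [0..0]={T0}  "a"  orig:{}
  [1..1]={S,T1}  "c"  orig:{S}
  [2..2]={S,T1}  "c"  orig:{S}
  [0..1]=∅  "ac"
  [1..2]={X3}  "cc"  orig:{}
  [0..2]={S}  "acc"

S ∈ T[0,2] ⇒ YES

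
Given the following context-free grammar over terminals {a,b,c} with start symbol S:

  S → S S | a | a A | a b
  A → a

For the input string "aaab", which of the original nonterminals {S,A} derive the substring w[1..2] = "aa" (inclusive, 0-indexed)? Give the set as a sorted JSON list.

CNF form of G:
  S -> S S | T0 A | T0 T1 | a
  A -> a
  T0 -> a
  T1 -> b

CYK table (by increasing span), restricted to cells inside w[1..2]:
  T[1,1] 'a' = {A,S,T0}  orig:{A,S}
  T[2,2] 'a' = {A,S,T0}  orig:{A,S}
  T[1,2] 'aa' = {S}

Original NTs in T[1,2] deriving "aa": ["S"]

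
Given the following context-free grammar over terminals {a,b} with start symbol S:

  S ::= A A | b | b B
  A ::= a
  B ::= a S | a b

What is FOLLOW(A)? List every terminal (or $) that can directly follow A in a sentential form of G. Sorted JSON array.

Compute FIRST by fixpoint:
iter 1:
  A via A→a: +{a}
  B via B→a S: +{a}
  S via S→A A: +{a}
  S via S→b: +{b}
  FIRST(S)={a,b}  FIRST(A)={a}  FIRST(B)={a}
iter 2: — fixpoint
  FIRST(S)={a,b}  FIRST(A)={a}  FIRST(B)={a}

FOLLOW iteration:
seed FOLLOW(S) with $
[1]
  S→A A: FOLLOW(A) ⊇ FIRST(A) = {a}; new: +{a}
  S→A A: FOLLOW(A) ⊇ FOLLOW(S) ⊇ {$}; new: +{$}
  S→b B: FOLLOW(B) ⊇ FOLLOW(S) ⊇ {$}; new: +{$}
  S: {$}  A: {$,a}  B: {$}
[2] (no change)
  S: {$}  A: {$,a}  B: {$}

FOLLOW(A) = ["$", "a"]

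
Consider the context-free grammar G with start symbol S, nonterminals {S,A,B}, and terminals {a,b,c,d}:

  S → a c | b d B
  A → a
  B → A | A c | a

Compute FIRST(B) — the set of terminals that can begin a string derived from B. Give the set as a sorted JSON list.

FIRST iteration:
iter 1:
  A via A→a: +{a}
  B via B→A: +{a}
  S via S→a c: +{a}
  S via S→b d B: +{b}
  FIRST(S)={a,b}  FIRST(A)={a}  FIRST(B)={a}
iter 2: — fixpoint
  FIRST(S)={a,b}  FIRST(A)={a}  FIRST(B)={a}

FIRST(B) = ["a"]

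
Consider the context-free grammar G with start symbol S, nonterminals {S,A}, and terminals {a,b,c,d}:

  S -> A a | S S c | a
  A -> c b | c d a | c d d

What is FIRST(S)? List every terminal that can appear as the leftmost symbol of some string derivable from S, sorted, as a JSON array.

Compute FIRST by fixpoint:
[1]
  A via A→c b: +{c}
  S via S→A a: +{c}
  S via S→a: +{a}
  FIRST[S]={a,c}  FIRST[A]={c}
[2] (stable)
  FIRST[S]={a,c}  FIRST[A]={c}

FIRST(S) = ["a", "c"]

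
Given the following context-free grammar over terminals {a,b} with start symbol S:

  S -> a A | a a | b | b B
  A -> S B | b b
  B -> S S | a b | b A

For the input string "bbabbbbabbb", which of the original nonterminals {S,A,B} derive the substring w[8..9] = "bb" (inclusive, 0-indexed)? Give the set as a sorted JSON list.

CNF form of G:
  S -> T0 B | T1 A | T1 T1 | b
  A -> S B | T0 T0
  B -> S S | T0 A | T1 T0
  T0 -> b
  T1 -> a

CYK table (by increasing span) — only the sub-triangle for w[8..9]:
  cell(8,8) b: {S,T0}  orig:{S}
  cell(9,9) b: {S,T0}  orig:{S}
  cell(8,9) bb: {A,B}

Original NTs in T[8,9] deriving "bb": ["A", "B"]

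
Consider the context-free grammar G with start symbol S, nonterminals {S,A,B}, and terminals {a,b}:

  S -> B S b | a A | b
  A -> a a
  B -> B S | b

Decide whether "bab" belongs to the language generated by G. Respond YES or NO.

CNF form of G:
  S -> B X2 | T0 A | b
  A -> T0 T0
  B -> B S | b
  T0 -> a
  T1 -> b
  X2 -> S T1

Fill CYK table bottom-up:
  [0..0]={B,S,T1}  "b"  orig:{B,S}
  [1..1]={T0}  "a"  orig:{}
  [2..2]={B,S,T1}  "b"  orig:{B,S}
  [0..1]=∅  "ba"
  [1..2]=∅  "ab"
  [0..2]=∅  "bab"

S ∉ T[0,2] ⇒ NO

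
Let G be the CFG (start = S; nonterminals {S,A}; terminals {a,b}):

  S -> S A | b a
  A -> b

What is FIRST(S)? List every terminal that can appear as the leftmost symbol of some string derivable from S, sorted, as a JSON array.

FIRST sets, iterate to fixpoint:
iter 1:
  A via A→b: +{b}
  S via S→b a: +{b}
  FIRST(S)={b}  FIRST(A)={b}
iter 2: — fixpoint
  FIRST(S)={b}  FIRST(A)={b}

FIRST(S) = ["b"]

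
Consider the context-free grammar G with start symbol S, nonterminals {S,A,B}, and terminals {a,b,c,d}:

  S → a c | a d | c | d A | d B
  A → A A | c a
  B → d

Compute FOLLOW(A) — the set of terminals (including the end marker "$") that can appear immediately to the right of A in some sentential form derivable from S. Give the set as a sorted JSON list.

Compute FIRST by fixpoint:
round 1:
  A via A→c a: +{c}
  B via B→d: +{d}
  S via S→a c: +{a}
  S via S→c: +{c}
  S via S→d A: +{d}
  S: {a,c,d}  A: {c}  B: {d}
round 2: done
  S: {a,c,d}  A: {c}  B: {d}

FOLLOW sets:
initialize: $ ∈ FOLLOW(S)
pass 1:
  A→A A: FOLLOW(A) ⊇ FIRST(A) = {c}; new: +{c}
  S→d A: FOLLOW(A) ⊇ FOLLOW(S) ⊇ {$}; new: +{$}
  S→d B: FOLLOW(B) ⊇ FOLLOW(S) ⊇ {$}; new: +{$}
  S: {$}  A: {$,c}  B: {$}
pass 2: — fixpoint
  S: {$}  A: {$,c}  B: {$}

FOLLOW(A) = ["$", "c"]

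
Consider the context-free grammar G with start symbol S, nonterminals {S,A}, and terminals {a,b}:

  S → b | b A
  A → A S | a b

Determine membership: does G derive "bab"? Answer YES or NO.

Convert to CNF:
  S -> T1 A | b
  A -> A S | T0 T1
  T0 -> a
  T1 -> b

CYK fill:
  cell(0,0) b: {S,T1}  orig:{S}
  cell(1,1) a: {T0}  orig:{}
  cell(2,2) b: {S,T1}  orig:{S}
  cell(0,1) ba: ∅
  cell(1,2) ab: {A}
  cell(0,2) bab: {S}

S ∈ T[0,2] ⇒ YES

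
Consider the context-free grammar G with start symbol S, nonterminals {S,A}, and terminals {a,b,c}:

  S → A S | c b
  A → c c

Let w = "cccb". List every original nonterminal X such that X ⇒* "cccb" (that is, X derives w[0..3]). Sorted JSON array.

Convert to CNF:
  S -> A S | T0 T1
  A -> T0 T0
  T0 -> c
  T1 -> b

CYK table (by increasing span), restricted to cells inside w[0..3]:
  T[0,0] 'c' = {T0}  orig:{}
  T[1,1] 'c' = {T0}  orig:{}
  T[2,2] 'c' = {T0}  orig:{}
  T[3,3] 'b' = {T1}  orig:{}
  T[0,1] 'cc' = {A}
  T[1,2] 'cc' = {A}
  T[2,3] 'cb' = {S}
  T[0,2] 'ccc' = ∅
  T[1,3] 'ccb' = ∅
  T[0,3] 'cccb' = {S}

Original NTs in T[0,3] deriving "cccb": ["S"]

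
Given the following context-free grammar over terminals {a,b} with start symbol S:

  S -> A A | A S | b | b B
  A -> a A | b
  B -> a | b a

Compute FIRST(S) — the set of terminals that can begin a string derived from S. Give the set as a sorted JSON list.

FIRST iteration:
iter 1:
  A via A→a A: +{a}
  A via A→b: +{b}
  B via B→a: +{a}
  B via B→b a: +{b}
  S via S→A A: +{a,b}
  FIRST[S]={a,b}  FIRST[A]={a,b}  FIRST[B]={a,b}
iter 2: — fixpoint
  FIRST[S]={a,b}  FIRST[A]={a,b}  FIRST[B]={a,b}

FIRST(S) = ["a", "b"]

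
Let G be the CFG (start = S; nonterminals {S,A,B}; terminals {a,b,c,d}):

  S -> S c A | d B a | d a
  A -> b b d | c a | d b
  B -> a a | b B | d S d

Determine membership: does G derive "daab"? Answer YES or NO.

Convert to CNF:
  S -> S X6 | T1 T3 | T1 X7
  A -> T0 X4 | T1 T0 | T2 T3
  B -> T0 B | T1 X5 | T3 T3
  T0 -> b
  T1 -> d
  T2 -> c
  T3 -> a
  X4 -> T0 T1
  X5 -> S T1
  X6 -> T2 A
  X7 -> B T3

CYK fill:
  cell(0,0) d: {T1}  orig:{}
  cell(1,1) a: {T3}  orig:{}
  cell(2,2) a: {T3}  orig:{}
  cell(3,3) b: {T0}  orig:{}
  cell(0,1) da: {S}
  cell(1,2) aa: {B}
  cell(2,3) ab: ∅
  cell(0,2) daa: ∅
  cell(1,3) aab: ∅
  cell(0,3) daab: ∅

S ∉ T[0,3] ⇒ NO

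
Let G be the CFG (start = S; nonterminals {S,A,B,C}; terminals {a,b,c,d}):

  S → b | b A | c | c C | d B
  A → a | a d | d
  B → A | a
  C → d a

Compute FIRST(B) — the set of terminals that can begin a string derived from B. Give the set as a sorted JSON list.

FIRST sets, iterate to fixpoint:
round 1:
  A via A→a: +{a}
  A via A→d: +{d}
  B via B→A: +{a,d}
  C via C→d a: +{d}
  S via S→b: +{b}
  S via S→c: +{c}
  S via S→d B: +{d}
  S: {b,c,d}  A: {a,d}  B: {a,d}  C: {d}
round 2: (stable)
  S: {b,c,d}  A: {a,d}  B: {a,d}  C: {d}

FIRST(B) = ["a", "d"]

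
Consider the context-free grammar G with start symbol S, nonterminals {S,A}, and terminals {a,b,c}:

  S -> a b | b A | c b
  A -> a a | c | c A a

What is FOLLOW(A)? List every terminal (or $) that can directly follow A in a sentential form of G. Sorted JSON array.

Compute FIRST by fixpoint:
round 1:
  A via A→a a: +{a}
  A via A→c: +{c}
  S via S→a b: +{a}
  S via S→b A: +{b}
  S via S→c b: +{c}
  S: {a,b,c}  A: {a,c}
round 2: (no change)
  S: {a,b,c}  A: {a,c}

FOLLOW sets:
seed FOLLOW(S) with $
[1]
  A→c A a: FOLLOW(A) ⊇ FIRST(a) = {a}; new: +{a}
  S→b A: FOLLOW(A) ⊇ FOLLOW(S) ⊇ {$}; new: +{$}
  FOLLOW[S]={$}  FOLLOW[A]={$,a}
[2] done
  FOLLOW[S]={$}  FOLLOW[A]={$,a}

FOLLOW(A) = ["$", "a"]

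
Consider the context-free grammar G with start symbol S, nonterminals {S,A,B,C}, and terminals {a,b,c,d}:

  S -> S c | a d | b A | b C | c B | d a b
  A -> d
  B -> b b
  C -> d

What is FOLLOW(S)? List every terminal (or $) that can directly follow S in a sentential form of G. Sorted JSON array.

FIRST sets, iterate to fixpoint:
pass 1:
  A via A→d: +{d}
  B via B→b b: +{b}
  C via C→d: +{d}
  S via S→a d: +{a}
  S via S→b A: +{b}
  S via S→c B: +{c}
  S via S→d a b: +{d}
  FIRST[S]={a,b,c,d}  FIRST[A]={d}  FIRST[B]={b}  FIRST[C]={d}
pass 2: — fixpoint
  FIRST[S]={a,b,c,d}  FIRST[A]={d}  FIRST[B]={b}  FIRST[C]={d}

FOLLOW sets:
FOLLOW(S) := {$}
[1]
  S→S c: FOLLOW(S) ⊇ FIRST(c) = {c}; new: +{c}
  S→b A: FOLLOW(A) ⊇ FOLLOW(S) ⊇ {$,c}; new: +{$,c}
  S→b C: FOLLOW(C) ⊇ FOLLOW(S) ⊇ {$,c}; new: +{$,c}
  S→c B: FOLLOW(B) ⊇ FOLLOW(S) ⊇ {$,c}; new: +{$,c}
  FOLLOW(S)={$,c}  FOLLOW(A)={$,c}  FOLLOW(B)={$,c}  FOLLOW(C)={$,c}
[2] (no change)
  FOLLOW(S)={$,c}  FOLLOW(A)={$,c}  FOLLOW(B)={$,c}  FOLLOW(C)={$,c}

FOLLOW(S) = ["$", "c"]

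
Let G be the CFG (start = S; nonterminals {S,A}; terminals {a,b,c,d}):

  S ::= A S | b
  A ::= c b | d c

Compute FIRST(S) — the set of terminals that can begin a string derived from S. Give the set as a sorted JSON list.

FIRST iteration:
[1]
  A via A→c b: +{c}
  A via A→d c: +{d}
  S via S→A S: +{c,d}
  S via S→b: +{b}
  S: {b,c,d}  A: {c,d}
[2] (no change)
  S: {b,c,d}  A: {c,d}

FIRST(S) = ["b", "c", "d"]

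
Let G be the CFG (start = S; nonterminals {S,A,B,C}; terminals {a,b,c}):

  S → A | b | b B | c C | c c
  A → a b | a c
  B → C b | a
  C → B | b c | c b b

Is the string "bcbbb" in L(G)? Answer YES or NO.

CNF form of G:
  S -> T0 T1 | T0 T2 | T1 B | T2 C | T2 T2 | b
  A -> T0 T1 | T0 T2
  B -> C T1 | a
  C -> C T1 | T1 T2 | T2 X3 | a
  T0 -> a
  T1 -> b
  T2 -> c
  X3 -> T1 T1

CYK fill:
  T[0,0] 'b' = {S,T1}  orig:{S}
  T[1,1] 'c' = {T2}  orig:{}
  T[2,2] 'b' = {S,T1}  orig:{S}
  T[3,3] 'b' = {S,T1}  orig:{S}
  T[4,4] 'b' = {S,T1}  orig:{S}
  T[0,1] 'bc' = {C}
  T[1,2] 'cb' = ∅
  T[2,3] 'bb' = {X3}  orig:{}
  T[3,4] 'bb' = {X3}  orig:{}
  T[0,2] 'bcb' = {B,C}
  T[1,3] 'cbb' = {C}
  T[2,4] 'bbb' = ∅
  T[0,3] 'bcbb' = {B,C}
  T[1,4] 'cbbb' = {B,C}
  T[0,4] 'bcbbb' = {B,C,S}

S ∈ T[0,4] ⇒ YES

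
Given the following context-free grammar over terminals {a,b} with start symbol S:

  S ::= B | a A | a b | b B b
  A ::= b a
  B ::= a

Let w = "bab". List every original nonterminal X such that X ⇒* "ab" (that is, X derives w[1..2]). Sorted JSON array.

CNF form of G:
  S -> T0 X2 | T1 A | T1 T0 | a
  A -> T0 T1
  B -> a
  T0 -> b
  T1 -> a
  X2 -> B T0

CYK fill — only the sub-triangle for w[1..2]:
  cell(1,1) a: {B,S,T1}  orig:{B,S}
  cell(2,2) b: {T0}  orig:{}
  cell(1,2) ab: {S,X2}  orig:{S}

Original NTs in T[1,2] deriving "ab": ["S"]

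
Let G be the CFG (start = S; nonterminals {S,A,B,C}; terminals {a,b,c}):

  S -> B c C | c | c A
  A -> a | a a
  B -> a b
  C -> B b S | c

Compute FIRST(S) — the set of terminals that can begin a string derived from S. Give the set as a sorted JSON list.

FIRST iteration:
iter 1:
  A via A→a: +{a}
  B via B→a b: +{a}
  C via C→B b S: +{a}
  C via C→c: +{c}
  S via S→B c C: +{a}
  S via S→c: +{c}
  FIRST[S]={a,c}  FIRST[A]={a}  FIRST[B]={a}  FIRST[C]={a,c}
iter 2: (no change)
  FIRST[S]={a,c}  FIRST[A]={a}  FIRST[B]={a}  FIRST[C]={a,c}

FIRST(S) = ["a", "c"]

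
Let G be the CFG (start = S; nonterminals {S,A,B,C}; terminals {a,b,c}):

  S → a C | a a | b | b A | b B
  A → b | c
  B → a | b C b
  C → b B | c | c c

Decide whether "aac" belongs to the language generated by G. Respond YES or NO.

Convert to CNF:
  S -> T0 A | T0 B | T2 C | T2 T2 | b
  A -> b | c
  B -> T0 X3 | a
  C -> T0 B | T1 T1 | c
  T0 -> b
  T1 -> c
  T2 -> a
  X3 -> C T0

CYK fill:
  [0..0]={B,T2}  "a"  orig:{B}
  [1..1]={B,T2}  "a"  orig:{B}
  [2..2]={A,C,T1}  "c"  orig:{A,C}
  [0..1]={S}  "aa"
  [1..2]={S}  "ac"
  [0..2]=∅  "aac"

S ∉ T[0,2] ⇒ NO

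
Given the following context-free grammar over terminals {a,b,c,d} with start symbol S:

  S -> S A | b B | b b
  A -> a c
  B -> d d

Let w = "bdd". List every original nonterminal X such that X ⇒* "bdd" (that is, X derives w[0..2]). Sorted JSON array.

CNF form of G:
  S -> S A | T3 B | T3 T3
  A -> T0 T1
  B -> T2 T2
  T0 -> a
  T1 -> c
  T2 -> d
  T3 -> b

Fill CYK table bottom-up, restricted to cells inside w[0..2]:
  T[0,0] 'b' = {T3}  orig:{}
  T[1,1] 'd' = {T2}  orig:{}
  T[2,2] 'd' = {T2}  orig:{}
  T[0,1] 'bd' = ∅
  T[1,2] 'dd' = {B}
  T[0,2] 'bdd' = {S}

Original NTs in T[0,2] deriving "bdd": ["S"]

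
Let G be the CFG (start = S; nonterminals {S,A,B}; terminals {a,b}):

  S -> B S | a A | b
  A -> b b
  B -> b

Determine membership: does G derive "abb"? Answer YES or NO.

Convert to CNF:
  S -> B S | T1 A | b
  A -> T0 T0
  B -> b
  T0 -> b
  T1 -> a

CYK table (by increasing span):
  cell(0,0) a: {T1}  orig:{}
  cell(1,1) b: {B,S,T0}  orig:{B,S}
  cell(2,2) b: {B,S,T0}  orig:{B,S}
  cell(0,1) ab: ∅
  cell(1,2) bb: {A,S}
  cell(0,2) abb: {S}

S ∈ T[0,2] ⇒ YES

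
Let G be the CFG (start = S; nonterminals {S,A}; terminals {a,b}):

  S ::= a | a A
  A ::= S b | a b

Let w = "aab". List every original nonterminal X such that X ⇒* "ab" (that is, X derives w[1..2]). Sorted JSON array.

CNF form of G:
  S -> T1 A | a
  A -> S T0 | T1 T0
  T0 -> b
  T1 -> a

CYK fill (cells [i..j] with 1 ≤ i ≤ j ≤ 2 only):
  T[1,1] 'a' = {S,T1}  orig:{S}
  T[2,2] 'b' = {T0}  orig:{}
  T[1,2] 'ab' = {A}

Original NTs in T[1,2] deriving "ab": ["A"]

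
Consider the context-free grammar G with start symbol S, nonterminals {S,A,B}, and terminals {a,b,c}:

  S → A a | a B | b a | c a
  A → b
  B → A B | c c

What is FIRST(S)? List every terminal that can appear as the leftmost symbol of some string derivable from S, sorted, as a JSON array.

Compute FIRST by fixpoint:
round 1:
  A via A→b: +{b}
  B via B→A B: +{b}
  B via B→c c: +{c}
  S via S→A a: +{b}
  S via S→a B: +{a}
  S via S→c a: +{c}
  FIRST[S]={a,b,c}  FIRST[A]={b}  FIRST[B]={b,c}
round 2: — fixpoint
  FIRST[S]={a,b,c}  FIRST[A]={b}  FIRST[B]={b,c}

FIRST(S) = ["a", "b", "c"]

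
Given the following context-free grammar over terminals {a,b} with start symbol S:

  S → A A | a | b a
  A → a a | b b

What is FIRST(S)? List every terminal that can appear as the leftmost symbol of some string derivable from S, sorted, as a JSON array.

FIRST sets, iterate to fixpoint:
round 1:
  A via A→a a: +{a}
  A via A→b b: +{b}
  S via S→A A: +{a,b}
  FIRST(S)={a,b}  FIRST(A)={a,b}
round 2: (no change)
  FIRST(S)={a,b}  FIRST(A)={a,b}

FIRST(S) = ["a", "b"]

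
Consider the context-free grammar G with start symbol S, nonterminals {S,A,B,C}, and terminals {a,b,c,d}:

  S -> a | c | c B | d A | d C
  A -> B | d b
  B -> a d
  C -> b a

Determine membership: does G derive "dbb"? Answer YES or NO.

CNF form of G:
  S -> T1 A | T1 C | T3 B | a | c
  A -> T0 T1 | T1 T2
  B -> T0 T1
  C -> T2 T0
  T0 -> a
  T1 -> d
  T2 -> b
  T3 -> c

CYK table (by increasing span):
  cell(0,0) d: {T1}  orig:{}
  cell(1,1) b: {T2}  orig:{}
  cell(2,2) b: {T2}  orig:{}
  cell(0,1) db: {A}
  cell(1,2) bb: ∅
  cell(0,2) dbb: ∅

S ∉ T[0,2] ⇒ NO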